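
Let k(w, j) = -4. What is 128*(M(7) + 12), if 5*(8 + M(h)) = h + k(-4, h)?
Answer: 2944/5 ≈ 588.80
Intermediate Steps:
M(h) = -44/5 + h/5 (M(h) = -8 + (h - 4)/5 = -8 + (-4 + h)/5 = -8 + (-⅘ + h/5) = -44/5 + h/5)
128*(M(7) + 12) = 128*((-44/5 + (⅕)*7) + 12) = 128*((-44/5 + 7/5) + 12) = 128*(-37/5 + 12) = 128*(23/5) = 2944/5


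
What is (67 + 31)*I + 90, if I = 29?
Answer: 2932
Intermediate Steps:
(67 + 31)*I + 90 = (67 + 31)*29 + 90 = 98*29 + 90 = 2842 + 90 = 2932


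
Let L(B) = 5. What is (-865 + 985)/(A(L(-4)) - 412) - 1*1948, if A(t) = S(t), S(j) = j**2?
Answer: -251332/129 ≈ -1948.3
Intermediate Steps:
A(t) = t**2
(-865 + 985)/(A(L(-4)) - 412) - 1*1948 = (-865 + 985)/(5**2 - 412) - 1*1948 = 120/(25 - 412) - 1948 = 120/(-387) - 1948 = 120*(-1/387) - 1948 = -40/129 - 1948 = -251332/129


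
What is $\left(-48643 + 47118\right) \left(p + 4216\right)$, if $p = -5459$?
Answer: $1895575$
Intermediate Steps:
$\left(-48643 + 47118\right) \left(p + 4216\right) = \left(-48643 + 47118\right) \left(-5459 + 4216\right) = \left(-1525\right) \left(-1243\right) = 1895575$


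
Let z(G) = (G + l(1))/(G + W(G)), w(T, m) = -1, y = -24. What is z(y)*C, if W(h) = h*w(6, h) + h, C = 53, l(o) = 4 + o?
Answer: 1007/24 ≈ 41.958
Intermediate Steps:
W(h) = 0 (W(h) = h*(-1) + h = -h + h = 0)
z(G) = (5 + G)/G (z(G) = (G + (4 + 1))/(G + 0) = (G + 5)/G = (5 + G)/G)
z(y)*C = ((5 - 24)/(-24))*53 = -1/24*(-19)*53 = (19/24)*53 = 1007/24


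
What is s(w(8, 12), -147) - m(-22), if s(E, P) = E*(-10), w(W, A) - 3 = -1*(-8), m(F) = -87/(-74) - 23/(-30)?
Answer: -62128/555 ≈ -111.94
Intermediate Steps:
m(F) = 1078/555 (m(F) = -87*(-1/74) - 23*(-1/30) = 87/74 + 23/30 = 1078/555)
w(W, A) = 11 (w(W, A) = 3 - 1*(-8) = 3 + 8 = 11)
s(E, P) = -10*E
s(w(8, 12), -147) - m(-22) = -10*11 - 1*1078/555 = -110 - 1078/555 = -62128/555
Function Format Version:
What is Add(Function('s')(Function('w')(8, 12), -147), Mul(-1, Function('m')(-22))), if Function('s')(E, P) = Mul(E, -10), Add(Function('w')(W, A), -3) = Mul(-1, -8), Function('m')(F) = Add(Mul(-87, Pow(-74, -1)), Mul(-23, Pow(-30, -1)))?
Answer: Rational(-62128, 555) ≈ -111.94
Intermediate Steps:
Function('m')(F) = Rational(1078, 555) (Function('m')(F) = Add(Mul(-87, Rational(-1, 74)), Mul(-23, Rational(-1, 30))) = Add(Rational(87, 74), Rational(23, 30)) = Rational(1078, 555))
Function('w')(W, A) = 11 (Function('w')(W, A) = Add(3, Mul(-1, -8)) = Add(3, 8) = 11)
Function('s')(E, P) = Mul(-10, E)
Add(Function('s')(Function('w')(8, 12), -147), Mul(-1, Function('m')(-22))) = Add(Mul(-10, 11), Mul(-1, Rational(1078, 555))) = Add(-110, Rational(-1078, 555)) = Rational(-62128, 555)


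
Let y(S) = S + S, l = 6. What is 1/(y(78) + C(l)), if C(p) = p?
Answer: 1/162 ≈ 0.0061728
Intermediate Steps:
y(S) = 2*S
1/(y(78) + C(l)) = 1/(2*78 + 6) = 1/(156 + 6) = 1/162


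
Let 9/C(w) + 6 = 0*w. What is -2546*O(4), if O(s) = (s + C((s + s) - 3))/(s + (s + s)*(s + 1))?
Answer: -6365/44 ≈ -144.66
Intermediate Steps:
C(w) = -3/2 (C(w) = 9/(-6 + 0*w) = 9/(-6 + 0) = 9/(-6) = 9*(-⅙) = -3/2)
O(s) = (-3/2 + s)/(s + 2*s*(1 + s)) (O(s) = (s - 3/2)/(s + (s + s)*(s + 1)) = (-3/2 + s)/(s + (2*s)*(1 + s)) = (-3/2 + s)/(s + 2*s*(1 + s)))
-2546*O(4) = -2546*(-3/2 + 4)/(4*(3 + 2*4)) = -1273*5/(2*(3 + 8)*2) = -1273*5/(2*11*2) = -2546*5/88 = -6365/44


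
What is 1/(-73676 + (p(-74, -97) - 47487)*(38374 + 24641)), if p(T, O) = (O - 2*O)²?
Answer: -1/2399558846 ≈ -4.1674e-10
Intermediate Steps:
p(T, O) = O² (p(T, O) = (-O)² = O²)
1/(-73676 + (p(-74, -97) - 47487)*(38374 + 24641)) = 1/(-73676 + ((-97)² - 47487)*(38374 + 24641)) = 1/(-73676 + (9409 - 47487)*63015) = 1/(-73676 - 38078*63015) = 1/(-73676 - 2399485170) = 1/(-2399558846) = -1/2399558846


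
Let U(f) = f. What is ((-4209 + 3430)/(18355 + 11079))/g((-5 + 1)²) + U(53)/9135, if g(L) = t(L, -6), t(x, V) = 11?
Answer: 10043857/2957675490 ≈ 0.0033959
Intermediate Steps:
g(L) = 11
((-4209 + 3430)/(18355 + 11079))/g((-5 + 1)²) + U(53)/9135 = ((-4209 + 3430)/(18355 + 11079))/11 + 53/9135 = -779/29434*(1/11) + 53*(1/9135) = -779*1/29434*(1/11) + 53/9135 = -779/29434*1/11 + 53/9135 = -779/323774 + 53/9135 = 10043857/2957675490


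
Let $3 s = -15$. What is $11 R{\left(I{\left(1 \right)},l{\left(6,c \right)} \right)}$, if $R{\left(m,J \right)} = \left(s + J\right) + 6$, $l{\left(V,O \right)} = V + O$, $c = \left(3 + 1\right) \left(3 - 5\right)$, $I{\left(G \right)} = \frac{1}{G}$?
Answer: $-11$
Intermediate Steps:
$s = -5$ ($s = \frac{1}{3} \left(-15\right) = -5$)
$c = -8$ ($c = 4 \left(-2\right) = -8$)
$l{\left(V,O \right)} = O + V$
$R{\left(m,J \right)} = 1 + J$ ($R{\left(m,J \right)} = \left(-5 + J\right) + 6 = 1 + J$)
$11 R{\left(I{\left(1 \right)},l{\left(6,c \right)} \right)} = 11 \left(1 + \left(-8 + 6\right)\right) = 11 \left(1 - 2\right) = 11 \left(-1\right) = -11$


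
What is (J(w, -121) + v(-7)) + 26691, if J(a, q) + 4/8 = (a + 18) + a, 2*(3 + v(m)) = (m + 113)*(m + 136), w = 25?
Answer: 67185/2 ≈ 33593.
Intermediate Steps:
v(m) = -3 + (113 + m)*(136 + m)/2 (v(m) = -3 + ((m + 113)*(m + 136))/2 = -3 + ((113 + m)*(136 + m))/2 = -3 + (113 + m)*(136 + m)/2)
J(a, q) = 35/2 + 2*a (J(a, q) = -½ + ((a + 18) + a) = -½ + ((18 + a) + a) = -½ + (18 + 2*a) = 35/2 + 2*a)
(J(w, -121) + v(-7)) + 26691 = ((35/2 + 2*25) + (7681 + (½)*(-7)² + (249/2)*(-7))) + 26691 = ((35/2 + 50) + (7681 + (½)*49 - 1743/2)) + 26691 = (135/2 + (7681 + 49/2 - 1743/2)) + 26691 = (135/2 + 6834) + 26691 = 13803/2 + 26691 = 67185/2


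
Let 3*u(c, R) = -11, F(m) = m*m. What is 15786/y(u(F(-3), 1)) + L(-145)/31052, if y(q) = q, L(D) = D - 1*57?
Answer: -735281419/170786 ≈ -4305.3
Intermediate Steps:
F(m) = m²
u(c, R) = -11/3 (u(c, R) = (⅓)*(-11) = -11/3)
L(D) = -57 + D (L(D) = D - 57 = -57 + D)
15786/y(u(F(-3), 1)) + L(-145)/31052 = 15786/(-11/3) + (-57 - 145)/31052 = 15786*(-3/11) - 202*1/31052 = -47358/11 - 101/15526 = -735281419/170786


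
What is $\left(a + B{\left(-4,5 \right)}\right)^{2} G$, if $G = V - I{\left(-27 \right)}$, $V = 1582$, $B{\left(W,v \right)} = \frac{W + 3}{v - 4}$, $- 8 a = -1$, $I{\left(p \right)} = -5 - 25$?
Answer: $\frac{19747}{16} \approx 1234.2$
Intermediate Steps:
$I{\left(p \right)} = -30$
$a = \frac{1}{8}$ ($a = \left(- \frac{1}{8}\right) \left(-1\right) = \frac{1}{8} \approx 0.125$)
$B{\left(W,v \right)} = \frac{3 + W}{-4 + v}$
$G = 1612$ ($G = 1582 - -30 = 1582 + 30 = 1612$)
$\left(a + B{\left(-4,5 \right)}\right)^{2} G = \left(\frac{1}{8} + \frac{3 - 4}{-4 + 5}\right)^{2} \cdot 1612 = \left(\frac{1}{8} + 1^{-1} \left(-1\right)\right)^{2} \cdot 1612 = \left(\frac{1}{8} + 1 \left(-1\right)\right)^{2} \cdot 1612 = \left(\frac{1}{8} - 1\right)^{2} \cdot 1612 = \left(- \frac{7}{8}\right)^{2} \cdot 1612 = \frac{49}{64} \cdot 1612 = \frac{19747}{16}$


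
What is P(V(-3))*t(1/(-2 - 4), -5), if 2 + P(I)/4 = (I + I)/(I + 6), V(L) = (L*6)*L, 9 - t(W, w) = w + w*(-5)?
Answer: 44/5 ≈ 8.8000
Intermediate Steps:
t(W, w) = 9 + 4*w (t(W, w) = 9 - (w + w*(-5)) = 9 - (w - 5*w) = 9 - (-4)*w = 9 + 4*w)
V(L) = 6*L² (V(L) = (6*L)*L = 6*L²)
P(I) = -8 + 8*I/(6 + I) (P(I) = -8 + 4*((I + I)/(I + 6)) = -8 + 4*((2*I)/(6 + I)) = -8 + 4*(2*I/(6 + I)) = -8 + 8*I/(6 + I))
P(V(-3))*t(1/(-2 - 4), -5) = (-48/(6 + 6*(-3)²))*(9 + 4*(-5)) = (-48/(6 + 6*9))*(9 - 20) = -48/(6 + 54)*(-11) = -48/60*(-11) = -48*1/60*(-11) = -⅘*(-11) = 44/5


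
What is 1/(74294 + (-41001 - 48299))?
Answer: -1/15006 ≈ -6.6640e-5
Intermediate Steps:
1/(74294 + (-41001 - 48299)) = 1/(74294 - 89300) = 1/(-15006) = -1/15006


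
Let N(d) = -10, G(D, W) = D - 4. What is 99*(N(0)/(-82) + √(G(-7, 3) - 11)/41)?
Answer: 495/41 + 99*I*√22/41 ≈ 12.073 + 11.326*I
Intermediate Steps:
G(D, W) = -4 + D
99*(N(0)/(-82) + √(G(-7, 3) - 11)/41) = 99*(-10/(-82) + √((-4 - 7) - 11)/41) = 99*(-10*(-1/82) + √(-11 - 11)*(1/41)) = 99*(5/41 + √(-22)*(1/41)) = 99*(5/41 + (I*√22)*(1/41)) = 99*(5/41 + I*√22/41) = 495/41 + 99*I*√22/41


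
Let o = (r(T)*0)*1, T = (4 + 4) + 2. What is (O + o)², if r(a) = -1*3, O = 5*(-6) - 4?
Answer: 1156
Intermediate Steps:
O = -34 (O = -30 - 4 = -34)
T = 10 (T = 8 + 2 = 10)
r(a) = -3
o = 0 (o = -3*0*1 = 0*1 = 0)
(O + o)² = (-34 + 0)² = (-34)² = 1156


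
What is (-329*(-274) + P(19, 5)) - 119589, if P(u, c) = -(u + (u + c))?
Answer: -29486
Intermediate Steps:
P(u, c) = -c - 2*u (P(u, c) = -(u + (c + u)) = -(c + 2*u) = -c - 2*u)
(-329*(-274) + P(19, 5)) - 119589 = (-329*(-274) + (-1*5 - 2*19)) - 119589 = (90146 + (-5 - 38)) - 119589 = (90146 - 43) - 119589 = 90103 - 119589 = -29486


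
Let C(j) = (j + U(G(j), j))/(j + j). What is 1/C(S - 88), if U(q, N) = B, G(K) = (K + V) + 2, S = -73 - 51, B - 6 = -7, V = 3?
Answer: 424/213 ≈ 1.9906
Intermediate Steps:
B = -1 (B = 6 - 7 = -1)
S = -124
G(K) = 5 + K (G(K) = (K + 3) + 2 = (3 + K) + 2 = 5 + K)
U(q, N) = -1
C(j) = (-1 + j)/(2*j) (C(j) = (j - 1)/(j + j) = (-1 + j)/((2*j)) = (-1 + j)*(1/(2*j)) = (-1 + j)/(2*j))
1/C(S - 88) = 1/((-1 + (-124 - 88))/(2*(-124 - 88))) = 1/((1/2)*(-1 - 212)/(-212)) = 1/((1/2)*(-1/212)*(-213)) = 1/(213/424) = 424/213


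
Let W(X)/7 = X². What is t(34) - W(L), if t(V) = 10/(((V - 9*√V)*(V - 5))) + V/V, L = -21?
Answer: -4206228/1363 - 45*√34/23171 ≈ -3086.0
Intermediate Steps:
W(X) = 7*X²
t(V) = 1 + 10/((-5 + V)*(V - 9*√V)) (t(V) = 10/(((V - 9*√V)*(-5 + V))) + 1 = 10/(((-5 + V)*(V - 9*√V))) + 1 = 10*(1/((-5 + V)*(V - 9*√V))) + 1 = 10/((-5 + V)*(V - 9*√V)) + 1 = 1 + 10/((-5 + V)*(V - 9*√V)))
t(34) - W(L) = (-1*34³ - 1530*√34 - 10*34 + 5*34² + 9*34^(5/2))/(-1*34³ - 1530*√34 + 5*34² + 9*34^(5/2)) - 7*(-21)² = (-1*39304 - 1530*√34 - 340 + 5*1156 + 9*(1156*√34))/(-1*39304 - 1530*√34 + 5*1156 + 9*(1156*√34)) - 7*441 = (-39304 - 1530*√34 - 340 + 5780 + 10404*√34)/(-39304 - 1530*√34 + 5780 + 10404*√34) - 1*3087 = (-33864 + 8874*√34)/(-33524 + 8874*√34) - 3087 = -3087 + (-33864 + 8874*√34)/(-33524 + 8874*√34)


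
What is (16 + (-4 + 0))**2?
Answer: 144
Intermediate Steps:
(16 + (-4 + 0))**2 = (16 - 4)**2 = 12**2 = 144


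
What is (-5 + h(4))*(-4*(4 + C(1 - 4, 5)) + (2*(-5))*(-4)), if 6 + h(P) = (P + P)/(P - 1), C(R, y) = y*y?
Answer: 1900/3 ≈ 633.33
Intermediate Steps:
C(R, y) = y**2
h(P) = -6 + 2*P/(-1 + P) (h(P) = -6 + (P + P)/(P - 1) = -6 + (2*P)/(-1 + P) = -6 + 2*P/(-1 + P))
(-5 + h(4))*(-4*(4 + C(1 - 4, 5)) + (2*(-5))*(-4)) = (-5 + 2*(3 - 2*4)/(-1 + 4))*(-4*(4 + 5**2) + (2*(-5))*(-4)) = (-5 + 2*(3 - 8)/3)*(-4*(4 + 25) - 10*(-4)) = (-5 + 2*(1/3)*(-5))*(-4*29 + 40) = (-5 - 10/3)*(-116 + 40) = -25/3*(-76) = 1900/3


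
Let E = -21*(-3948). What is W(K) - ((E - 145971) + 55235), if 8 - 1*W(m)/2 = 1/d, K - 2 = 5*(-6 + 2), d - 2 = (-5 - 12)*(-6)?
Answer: 407887/52 ≈ 7844.0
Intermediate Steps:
d = 104 (d = 2 + (-5 - 12)*(-6) = 2 - 17*(-6) = 2 + 102 = 104)
K = -18 (K = 2 + 5*(-6 + 2) = 2 + 5*(-4) = 2 - 20 = -18)
W(m) = 831/52 (W(m) = 16 - 2/104 = 16 - 2*1/104 = 16 - 1/52 = 831/52)
E = 82908
W(K) - ((E - 145971) + 55235) = 831/52 - ((82908 - 145971) + 55235) = 831/52 - (-63063 + 55235) = 831/52 - 1*(-7828) = 831/52 + 7828 = 407887/52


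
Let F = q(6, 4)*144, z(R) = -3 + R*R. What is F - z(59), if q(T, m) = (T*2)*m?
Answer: 3434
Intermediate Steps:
q(T, m) = 2*T*m (q(T, m) = (2*T)*m = 2*T*m)
z(R) = -3 + R²
F = 6912 (F = (2*6*4)*144 = 48*144 = 6912)
F - z(59) = 6912 - (-3 + 59²) = 6912 - (-3 + 3481) = 6912 - 1*3478 = 6912 - 3478 = 3434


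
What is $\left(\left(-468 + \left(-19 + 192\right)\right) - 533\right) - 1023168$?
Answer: $-1023996$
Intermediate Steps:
$\left(\left(-468 + \left(-19 + 192\right)\right) - 533\right) - 1023168 = \left(\left(-468 + 173\right) - 533\right) - 1023168 = \left(-295 - 533\right) - 1023168 = -828 - 1023168 = -1023996$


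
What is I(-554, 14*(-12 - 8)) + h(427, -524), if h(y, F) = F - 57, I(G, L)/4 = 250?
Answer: 419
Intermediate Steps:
I(G, L) = 1000 (I(G, L) = 4*250 = 1000)
h(y, F) = -57 + F
I(-554, 14*(-12 - 8)) + h(427, -524) = 1000 + (-57 - 524) = 1000 - 581 = 419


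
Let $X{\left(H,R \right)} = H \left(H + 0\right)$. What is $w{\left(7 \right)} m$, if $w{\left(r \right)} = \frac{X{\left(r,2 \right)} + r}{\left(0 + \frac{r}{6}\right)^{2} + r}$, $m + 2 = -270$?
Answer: $- \frac{78336}{43} \approx -1821.8$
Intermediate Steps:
$X{\left(H,R \right)} = H^{2}$ ($X{\left(H,R \right)} = H H = H^{2}$)
$m = -272$ ($m = -2 - 270 = -272$)
$w{\left(r \right)} = \frac{r + r^{2}}{r + \frac{r^{2}}{36}}$ ($w{\left(r \right)} = \frac{r^{2} + r}{\left(0 + \frac{r}{6}\right)^{2} + r} = \frac{r + r^{2}}{\left(0 + r \frac{1}{6}\right)^{2} + r} = \frac{r + r^{2}}{\left(0 + \frac{r}{6}\right)^{2} + r} = \frac{r + r^{2}}{\left(\frac{r}{6}\right)^{2} + r} = \frac{r + r^{2}}{\frac{r^{2}}{36} + r} = \frac{r + r^{2}}{r + \frac{r^{2}}{36}}$)
$w{\left(7 \right)} m = \frac{36 \left(1 + 7\right)}{36 + 7} \left(-272\right) = 36 \cdot \frac{1}{43} \cdot 8 \left(-272\right) = \frac{288}{43} \left(-272\right) = - \frac{78336}{43}$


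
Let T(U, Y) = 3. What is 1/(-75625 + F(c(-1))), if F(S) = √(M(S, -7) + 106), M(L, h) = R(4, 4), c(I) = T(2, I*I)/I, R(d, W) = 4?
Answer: -1375/103984373 - √110/5719140515 ≈ -1.3225e-5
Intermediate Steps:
c(I) = 3/I
M(L, h) = 4
F(S) = √110 (F(S) = √(4 + 106) = √110)
1/(-75625 + F(c(-1))) = 1/(-75625 + √110)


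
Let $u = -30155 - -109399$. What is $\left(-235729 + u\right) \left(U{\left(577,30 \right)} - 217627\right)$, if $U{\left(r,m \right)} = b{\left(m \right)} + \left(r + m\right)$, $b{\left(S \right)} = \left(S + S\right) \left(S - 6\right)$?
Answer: $33735036300$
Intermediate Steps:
$u = 79244$ ($u = -30155 + 109399 = 79244$)
$b{\left(S \right)} = 2 S \left(-6 + S\right)$
$U{\left(r,m \right)} = m + r + 2 m \left(-6 + m\right)$ ($U{\left(r,m \right)} = 2 m \left(-6 + m\right) + \left(r + m\right) = 2 m \left(-6 + m\right) + \left(m + r\right) = m + r + 2 m \left(-6 + m\right)$)
$\left(-235729 + u\right) \left(U{\left(577,30 \right)} - 217627\right) = \left(-235729 + 79244\right) \left(\left(30 + 577 + 2 \cdot 30 \left(-6 + 30\right)\right) - 217627\right) = - 156485 \left(\left(30 + 577 + 2 \cdot 30 \cdot 24\right) - 217627\right) = - 156485 \left(\left(30 + 577 + 1440\right) - 217627\right) = - 156485 \left(2047 - 217627\right) = \left(-156485\right) \left(-215580\right) = 33735036300$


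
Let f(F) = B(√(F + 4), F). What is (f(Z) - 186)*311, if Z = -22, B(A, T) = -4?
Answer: -59090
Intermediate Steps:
f(F) = -4
(f(Z) - 186)*311 = (-4 - 186)*311 = -190*311 = -59090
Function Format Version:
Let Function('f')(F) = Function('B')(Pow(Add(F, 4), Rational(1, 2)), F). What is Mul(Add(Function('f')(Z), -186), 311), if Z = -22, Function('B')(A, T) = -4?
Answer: -59090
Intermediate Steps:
Function('f')(F) = -4
Mul(Add(Function('f')(Z), -186), 311) = Mul(Add(-4, -186), 311) = Mul(-190, 311) = -59090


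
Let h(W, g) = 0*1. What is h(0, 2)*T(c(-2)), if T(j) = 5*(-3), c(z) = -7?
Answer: 0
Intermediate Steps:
h(W, g) = 0
T(j) = -15
h(0, 2)*T(c(-2)) = 0*(-15) = 0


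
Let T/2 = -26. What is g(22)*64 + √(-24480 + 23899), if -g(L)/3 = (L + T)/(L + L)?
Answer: 1440/11 + I*√581 ≈ 130.91 + 24.104*I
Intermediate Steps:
T = -52 (T = 2*(-26) = -52)
g(L) = -3*(-52 + L)/(2*L) (g(L) = -3*(L - 52)/(L + L) = -3*(-52 + L)/(2*L))
g(22)*64 + √(-24480 + 23899) = (-3/2 + 78/22)*64 + √(-24480 + 23899) = (-3/2 + 78*(1/22))*64 + √(-581) = (-3/2 + 39/11)*64 + I*√581 = (45/22)*64 + I*√581 = 1440/11 + I*√581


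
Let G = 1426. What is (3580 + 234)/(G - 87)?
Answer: 3814/1339 ≈ 2.8484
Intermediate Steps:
(3580 + 234)/(G - 87) = (3580 + 234)/(1426 - 87) = 3814/1339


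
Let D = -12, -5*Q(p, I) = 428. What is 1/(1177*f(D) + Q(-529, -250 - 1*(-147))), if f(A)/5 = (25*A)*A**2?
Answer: -5/1271160428 ≈ -3.9334e-9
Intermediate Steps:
Q(p, I) = -428/5 (Q(p, I) = -1/5*428 = -428/5)
f(A) = 125*A**3 (f(A) = 5*((25*A)*A**2) = 5*(25*A**3) = 125*A**3)
1/(1177*f(D) + Q(-529, -250 - 1*(-147))) = 1/(1177*(125*(-12)**3) - 428/5) = 1/(1177*(125*(-1728)) - 428/5) = 1/(1177*(-216000) - 428/5) = 1/(-254232000 - 428/5) = 1/(-1271160428/5) = -5/1271160428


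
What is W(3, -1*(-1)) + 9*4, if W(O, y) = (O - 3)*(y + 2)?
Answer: 36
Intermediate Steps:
W(O, y) = (-3 + O)*(2 + y)
W(3, -1*(-1)) + 9*4 = (-6 - (-3)*(-1) + 2*3 + 3*(-1*(-1))) + 9*4 = (-6 - 3*1 + 6 + 3*1) + 36 = (-6 - 3 + 6 + 3) + 36 = 0 + 36 = 36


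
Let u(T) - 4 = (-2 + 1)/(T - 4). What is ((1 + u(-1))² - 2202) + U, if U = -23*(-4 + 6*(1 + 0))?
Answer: -55524/25 ≈ -2221.0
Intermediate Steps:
u(T) = 4 - 1/(-4 + T) (u(T) = 4 + (-2 + 1)/(T - 4) = 4 - 1/(-4 + T))
U = -46 (U = -23*(-4 + 6*1) = -23*(-4 + 6) = -23*2 = -1*46 = -46)
((1 + u(-1))² - 2202) + U = ((1 + (-17 + 4*(-1))/(-4 - 1))² - 2202) - 46 = ((1 + (-17 - 4)/(-5))² - 2202) - 46 = ((1 - ⅕*(-21))² - 2202) - 46 = ((1 + 21/5)² - 2202) - 46 = ((26/5)² - 2202) - 46 = (676/25 - 2202) - 46 = -54374/25 - 46 = -55524/25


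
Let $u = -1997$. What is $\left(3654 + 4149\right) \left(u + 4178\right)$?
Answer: $17018343$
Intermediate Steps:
$\left(3654 + 4149\right) \left(u + 4178\right) = \left(3654 + 4149\right) \left(-1997 + 4178\right) = 7803 \cdot 2181 = 17018343$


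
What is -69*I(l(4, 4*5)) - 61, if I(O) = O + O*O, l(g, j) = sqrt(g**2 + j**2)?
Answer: -28765 - 276*sqrt(26) ≈ -30172.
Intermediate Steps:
I(O) = O + O**2
-69*I(l(4, 4*5)) - 61 = -69*sqrt(4**2 + (4*5)**2)*(1 + sqrt(4**2 + (4*5)**2)) - 61 = -69*sqrt(16 + 20**2)*(1 + sqrt(16 + 20**2)) - 61 = -69*sqrt(16 + 400)*(1 + sqrt(16 + 400)) - 61 = -69*sqrt(416)*(1 + sqrt(416)) - 61 = -69*4*sqrt(26)*(1 + 4*sqrt(26)) - 61 = -276*sqrt(26)*(1 + 4*sqrt(26)) - 61 = -61 - 276*sqrt(26)*(1 + 4*sqrt(26))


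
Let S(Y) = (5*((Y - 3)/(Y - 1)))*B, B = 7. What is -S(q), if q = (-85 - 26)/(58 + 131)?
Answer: -791/10 ≈ -79.100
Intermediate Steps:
q = -37/63 (q = -111/189 = -111*1/189 = -37/63 ≈ -0.58730)
S(Y) = 35*(-3 + Y)/(-1 + Y) (S(Y) = (5*((Y - 3)/(Y - 1)))*7 = (5*((-3 + Y)/(-1 + Y)))*7 = (5*(-3 + Y)/(-1 + Y))*7 = 35*(-3 + Y)/(-1 + Y))
-S(q) = -35*(-3 - 37/63)/(-1 - 37/63) = -35*(-226)/((-100/63)*63) = -35*(-63)*(-226)/(100*63) = -1*791/10 = -791/10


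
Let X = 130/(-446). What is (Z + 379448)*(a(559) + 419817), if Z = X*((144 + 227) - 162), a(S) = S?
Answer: 35565204827944/223 ≈ 1.5949e+11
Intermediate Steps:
X = -65/223 (X = 130*(-1/446) = -65/223 ≈ -0.29148)
Z = -13585/223 (Z = -65*((144 + 227) - 162)/223 = -65*(371 - 162)/223 = -65/223*209 = -13585/223 ≈ -60.919)
(Z + 379448)*(a(559) + 419817) = (-13585/223 + 379448)*(559 + 419817) = (84603319/223)*420376 = 35565204827944/223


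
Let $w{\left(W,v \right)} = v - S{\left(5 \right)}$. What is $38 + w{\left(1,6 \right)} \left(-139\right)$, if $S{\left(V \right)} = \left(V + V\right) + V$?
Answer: $1289$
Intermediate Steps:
$S{\left(V \right)} = 3 V$ ($S{\left(V \right)} = 2 V + V = 3 V$)
$w{\left(W,v \right)} = -15 + v$ ($w{\left(W,v \right)} = v - 3 \cdot 5 = v - 15 = -15 + v$)
$38 + w{\left(1,6 \right)} \left(-139\right) = 38 + \left(-15 + 6\right) \left(-139\right) = 38 - -1251 = 38 + 1251 = 1289$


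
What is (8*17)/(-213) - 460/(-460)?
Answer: 77/213 ≈ 0.36150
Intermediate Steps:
(8*17)/(-213) - 460/(-460) = 136*(-1/213) - 460*(-1/460) = -136/213 + 1 = 77/213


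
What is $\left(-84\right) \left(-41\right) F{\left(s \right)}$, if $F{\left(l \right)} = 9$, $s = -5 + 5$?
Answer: $30996$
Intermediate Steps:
$s = 0$
$\left(-84\right) \left(-41\right) F{\left(s \right)} = \left(-84\right) \left(-41\right) 9 = 3444 \cdot 9 = 30996$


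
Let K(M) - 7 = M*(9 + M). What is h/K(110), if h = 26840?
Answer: 26840/13097 ≈ 2.0493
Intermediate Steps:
K(M) = 7 + M*(9 + M)
h/K(110) = 26840/(7 + 110**2 + 9*110) = 26840/(7 + 12100 + 990) = 26840/13097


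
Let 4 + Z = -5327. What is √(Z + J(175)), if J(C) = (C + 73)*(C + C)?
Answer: √81469 ≈ 285.43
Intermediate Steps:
Z = -5331 (Z = -4 - 5327 = -5331)
J(C) = 2*C*(73 + C) (J(C) = (73 + C)*(2*C) = 2*C*(73 + C))
√(Z + J(175)) = √(-5331 + 2*175*(73 + 175)) = √(-5331 + 2*175*248) = √(-5331 + 86800) = √81469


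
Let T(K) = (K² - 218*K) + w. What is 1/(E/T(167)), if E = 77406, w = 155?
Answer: -4181/38703 ≈ -0.10803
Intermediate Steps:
T(K) = 155 + K² - 218*K (T(K) = (K² - 218*K) + 155 = 155 + K² - 218*K)
1/(E/T(167)) = 1/(77406/(155 + 167² - 218*167)) = 1/(77406/(155 + 27889 - 36406)) = 1/(77406/(-8362)) = 1/(77406*(-1/8362)) = 1/(-38703/4181) = -4181/38703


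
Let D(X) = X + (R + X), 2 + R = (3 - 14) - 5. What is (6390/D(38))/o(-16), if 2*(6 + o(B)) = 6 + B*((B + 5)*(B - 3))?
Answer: -639/9715 ≈ -0.065775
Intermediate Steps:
R = -18 (R = -2 + ((3 - 14) - 5) = -2 + (-11 - 5) = -2 - 16 = -18)
D(X) = -18 + 2*X (D(X) = X + (-18 + X) = -18 + 2*X)
o(B) = -3 + B*(-3 + B)*(5 + B)/2 (o(B) = -6 + (6 + B*((B + 5)*(B - 3)))/2 = -6 + (6 + B*((5 + B)*(-3 + B)))/2 = -6 + (6 + B*((-3 + B)*(5 + B)))/2 = -6 + (6 + B*(-3 + B)*(5 + B))/2 = -6 + (3 + B*(-3 + B)*(5 + B)/2) = -3 + B*(-3 + B)*(5 + B)/2)
(6390/D(38))/o(-16) = (6390/(-18 + 2*38))/(-3 + (-16)² + (½)*(-16)³ - 15/2*(-16)) = (6390/(-18 + 76))/(-3 + 256 + (½)*(-4096) + 120) = (6390/58)/(-3 + 256 - 2048 + 120) = (6390*(1/58))/(-1675) = (3195/29)*(-1/1675) = -639/9715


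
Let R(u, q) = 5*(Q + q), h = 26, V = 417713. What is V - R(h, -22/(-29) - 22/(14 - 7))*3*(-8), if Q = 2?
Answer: 84786379/203 ≈ 4.1767e+5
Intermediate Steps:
R(u, q) = 10 + 5*q (R(u, q) = 5*(2 + q) = 10 + 5*q)
V - R(h, -22/(-29) - 22/(14 - 7))*3*(-8) = 417713 - (10 + 5*(-22/(-29) - 22/(14 - 7)))*3*(-8) = 417713 - (10 + 5*(-22*(-1/29) - 22/7))*(-24) = 417713 - (10 + 5*(22/29 - 22*1/7))*(-24) = 417713 - (10 + 5*(22/29 - 22/7))*(-24) = 417713 - (10 + 5*(-484/203))*(-24) = 417713 - (10 - 2420/203)*(-24) = 417713 - (-390)*(-24)/203 = 417713 - 1*9360/203 = 417713 - 9360/203 = 84786379/203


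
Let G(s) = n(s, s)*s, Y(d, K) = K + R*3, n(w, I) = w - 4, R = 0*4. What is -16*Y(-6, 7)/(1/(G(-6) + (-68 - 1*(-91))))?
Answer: -9296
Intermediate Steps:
R = 0
n(w, I) = -4 + w
Y(d, K) = K (Y(d, K) = K + 0*3 = K + 0 = K)
G(s) = s*(-4 + s) (G(s) = (-4 + s)*s = s*(-4 + s))
-16*Y(-6, 7)/(1/(G(-6) + (-68 - 1*(-91)))) = -112/(1/(-6*(-4 - 6) + (-68 - 1*(-91)))) = -112/(1/(-6*(-10) + (-68 + 91))) = -112/(1/(60 + 23)) = -112/(1/83) = -112/1/83 = -112*83 = -16*581 = -9296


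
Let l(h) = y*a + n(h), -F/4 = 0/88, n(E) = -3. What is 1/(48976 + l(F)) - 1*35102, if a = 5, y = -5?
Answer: -1718172695/48948 ≈ -35102.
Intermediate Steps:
F = 0 (F = -0/88 = -4*0 = 0)
l(h) = -28 (l(h) = -5*5 - 3 = -25 - 3 = -28)
1/(48976 + l(F)) - 1*35102 = 1/(48976 - 28) - 1*35102 = 1/48948 - 35102 = -1718172695/48948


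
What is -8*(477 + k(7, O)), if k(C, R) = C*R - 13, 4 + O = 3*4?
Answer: -4160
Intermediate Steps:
O = 8 (O = -4 + 3*4 = -4 + 12 = 8)
k(C, R) = -13 + C*R
-8*(477 + k(7, O)) = -8*(477 + (-13 + 7*8)) = -8*(477 + (-13 + 56)) = -8*(477 + 43) = -8*520 = -4160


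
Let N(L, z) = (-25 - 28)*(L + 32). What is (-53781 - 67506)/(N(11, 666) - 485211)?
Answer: 121287/487490 ≈ 0.24880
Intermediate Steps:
N(L, z) = -1696 - 53*L (N(L, z) = -53*(32 + L) = -1696 - 53*L)
(-53781 - 67506)/(N(11, 666) - 485211) = (-53781 - 67506)/((-1696 - 53*11) - 485211) = -121287/((-1696 - 583) - 485211) = -121287/(-2279 - 485211) = -121287/(-487490) = -121287*(-1/487490) = 121287/487490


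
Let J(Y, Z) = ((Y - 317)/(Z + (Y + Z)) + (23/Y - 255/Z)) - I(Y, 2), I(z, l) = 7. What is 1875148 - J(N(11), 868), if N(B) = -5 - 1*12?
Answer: 47564410860905/25365564 ≈ 1.8752e+6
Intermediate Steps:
N(B) = -17 (N(B) = -5 - 12 = -17)
J(Y, Z) = -7 - 255/Z + 23/Y + (-317 + Y)/(Y + 2*Z) (J(Y, Z) = ((Y - 317)/(Z + (Y + Z)) + (23/Y - 255/Z)) - 1*7 = ((-317 + Y)/(Y + 2*Z) + (-255/Z + 23/Y)) - 7 = (-255/Z + 23/Y + (-317 + Y)/(Y + 2*Z)) - 7 = -7 - 255/Z + 23/Y + (-317 + Y)/(Y + 2*Z))
1875148 - J(N(11), 868) = 1875148 - (-255*(-17)**2 + 46*868**2 - 804*(-17)*868 - 14*(-17)*868**2 - 6*868*(-17)**2)/((-17)*868*(-17 + 2*868)) = 1875148 - (-1)*(-255*289 + 46*753424 + 11863824 - 14*(-17)*753424 - 6*868*289)/(17*868*(-17 + 1736)) = 1875148 - (-1)*(-73695 + 34657504 + 11863824 + 179314912 - 1505112)/(17*868*1719) = 1875148 - (-1)*224257433/(17*868*1719) = 1875148 - 1*(-224257433/25365564) = 1875148 + 224257433/25365564 = 47564410860905/25365564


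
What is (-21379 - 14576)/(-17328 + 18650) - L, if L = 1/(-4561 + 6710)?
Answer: -77268617/2840978 ≈ -27.198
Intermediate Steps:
L = 1/2149 ≈ 0.00046533
(-21379 - 14576)/(-17328 + 18650) - L = (-21379 - 14576)/(-17328 + 18650) - 1*1/2149 = -35955/1322 - 1/2149 = -77268617/2840978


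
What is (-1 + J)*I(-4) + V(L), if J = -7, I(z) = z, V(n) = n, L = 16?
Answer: 48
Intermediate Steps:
(-1 + J)*I(-4) + V(L) = (-1 - 7)*(-4) + 16 = -8*(-4) + 16 = 32 + 16 = 48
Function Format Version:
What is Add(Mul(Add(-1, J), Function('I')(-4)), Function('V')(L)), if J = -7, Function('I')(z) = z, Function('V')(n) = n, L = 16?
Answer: 48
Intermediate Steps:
Add(Mul(Add(-1, J), Function('I')(-4)), Function('V')(L)) = Add(Mul(Add(-1, -7), -4), 16) = Add(Mul(-8, -4), 16) = Add(32, 16) = 48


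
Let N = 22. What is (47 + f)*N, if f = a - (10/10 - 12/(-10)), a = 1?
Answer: 5038/5 ≈ 1007.6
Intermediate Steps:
f = -6/5 (f = 1 - (10/10 - 12/(-10)) = 1 - (10*(⅒) - 12*(-⅒)) = 1 - (1 + 6/5) = 1 - 1*11/5 = 1 - 11/5 = -6/5 ≈ -1.2000)
(47 + f)*N = (47 - 6/5)*22 = (229/5)*22 = 5038/5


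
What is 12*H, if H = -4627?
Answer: -55524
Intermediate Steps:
12*H = 12*(-4627) = -55524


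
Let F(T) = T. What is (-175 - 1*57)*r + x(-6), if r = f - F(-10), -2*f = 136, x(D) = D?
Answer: 13450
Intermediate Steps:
f = -68 (f = -½*136 = -68)
r = -58 (r = -68 - 1*(-10) = -68 + 10 = -58)
(-175 - 1*57)*r + x(-6) = (-175 - 1*57)*(-58) - 6 = (-175 - 57)*(-58) - 6 = -232*(-58) - 6 = 13456 - 6 = 13450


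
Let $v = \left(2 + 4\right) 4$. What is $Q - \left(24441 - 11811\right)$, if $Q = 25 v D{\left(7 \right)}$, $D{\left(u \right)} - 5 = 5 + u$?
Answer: $-2430$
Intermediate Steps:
$v = 24$ ($v = 6 \cdot 4 = 24$)
$D{\left(u \right)} = 10 + u$ ($D{\left(u \right)} = 5 + \left(5 + u\right) = 10 + u$)
$Q = 10200$ ($Q = 25 \cdot 24 \left(10 + 7\right) = 600 \cdot 17 = 10200$)
$Q - \left(24441 - 11811\right) = 10200 - \left(24441 - 11811\right) = 10200 - 12630 = -2430$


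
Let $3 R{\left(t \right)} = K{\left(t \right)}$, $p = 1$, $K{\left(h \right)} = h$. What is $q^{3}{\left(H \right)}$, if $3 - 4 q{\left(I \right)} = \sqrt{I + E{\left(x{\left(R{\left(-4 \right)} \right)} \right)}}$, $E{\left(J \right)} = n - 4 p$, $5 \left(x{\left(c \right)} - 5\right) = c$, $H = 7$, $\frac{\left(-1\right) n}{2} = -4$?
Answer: $\frac{\left(3 - \sqrt{11}\right)^{3}}{64} \approx -0.00049597$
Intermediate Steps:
$n = 8$ ($n = \left(-2\right) \left(-4\right) = 8$)
$R{\left(t \right)} = \frac{t}{3}$
$x{\left(c \right)} = 5 + \frac{c}{5}$
$E{\left(J \right)} = 4$ ($E{\left(J \right)} = 8 - 4 = 4$)
$q{\left(I \right)} = \frac{3}{4} - \frac{\sqrt{4 + I}}{4}$ ($q{\left(I \right)} = \frac{3}{4} - \frac{\sqrt{I + 4}}{4} = \frac{3}{4} - \frac{\sqrt{4 + I}}{4}$)
$q^{3}{\left(H \right)} = \left(\frac{3}{4} - \frac{\sqrt{4 + 7}}{4}\right)^{3} = \left(\frac{3}{4} - \frac{\sqrt{11}}{4}\right)^{3}$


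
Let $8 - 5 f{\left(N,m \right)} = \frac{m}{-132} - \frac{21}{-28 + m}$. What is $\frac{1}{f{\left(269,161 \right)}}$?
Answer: $\frac{12540}{23519} \approx 0.53319$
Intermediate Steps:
$f{\left(N,m \right)} = \frac{8}{5} + \frac{m}{660} + \frac{21}{5 \left(-28 + m\right)}$ ($f{\left(N,m \right)} = \frac{8}{5} - \frac{\frac{m}{-132} - \frac{21}{-28 + m}}{5} = \frac{8}{5} - \frac{m \left(- \frac{1}{132}\right) - \frac{21}{-28 + m}}{5} = \frac{8}{5} - \frac{- \frac{m}{132} - \frac{21}{-28 + m}}{5} = \frac{8}{5} - \frac{- \frac{21}{-28 + m} - \frac{m}{132}}{5} = \frac{8}{5} + \left(\frac{m}{660} + \frac{21}{5 \left(-28 + m\right)}\right) = \frac{8}{5} + \frac{m}{660} + \frac{21}{5 \left(-28 + m\right)}$)
$\frac{1}{f{\left(269,161 \right)}} = \frac{1}{\frac{1}{660} \frac{1}{-28 + 161} \left(-26796 + 161^{2} + 1028 \cdot 161\right)} = \frac{1}{\frac{1}{660} \cdot \frac{1}{133} \left(-26796 + 25921 + 165508\right)} = \frac{1}{\frac{1}{660} \cdot \frac{1}{133} \cdot 164633} = \frac{1}{\frac{23519}{12540}} = \frac{12540}{23519}$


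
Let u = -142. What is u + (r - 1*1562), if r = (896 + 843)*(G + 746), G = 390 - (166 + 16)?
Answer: 1657302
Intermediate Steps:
G = 208 (G = 390 - 1*182 = 390 - 182 = 208)
r = 1659006 (r = (896 + 843)*(208 + 746) = 1739*954 = 1659006)
u + (r - 1*1562) = -142 + (1659006 - 1*1562) = -142 + (1659006 - 1562) = -142 + 1657444 = 1657302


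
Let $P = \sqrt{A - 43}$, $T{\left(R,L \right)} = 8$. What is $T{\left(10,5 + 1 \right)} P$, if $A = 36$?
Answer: $8 i \sqrt{7} \approx 21.166 i$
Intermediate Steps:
$P = i \sqrt{7}$ ($P = \sqrt{36 - 43} = \sqrt{-7} = i \sqrt{7} \approx 2.6458 i$)
$T{\left(10,5 + 1 \right)} P = 8 i \sqrt{7}$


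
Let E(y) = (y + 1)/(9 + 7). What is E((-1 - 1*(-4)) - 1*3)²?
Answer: 1/256 ≈ 0.0039063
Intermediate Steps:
E(y) = 1/16 + y/16 (E(y) = (1 + y)/16 = (1 + y)*(1/16) = 1/16 + y/16)
E((-1 - 1*(-4)) - 1*3)² = (1/16 + ((-1 - 1*(-4)) - 1*3)/16)² = (1/16 + ((-1 + 4) - 3)/16)² = (1/16 + (3 - 3)/16)² = (1/16 + (1/16)*0)² = (1/16 + 0)² = (1/16)² = 1/256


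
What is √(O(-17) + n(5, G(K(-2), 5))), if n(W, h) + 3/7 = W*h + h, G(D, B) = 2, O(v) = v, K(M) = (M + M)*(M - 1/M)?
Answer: I*√266/7 ≈ 2.3299*I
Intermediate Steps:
K(M) = 2*M*(M - 1/M) (K(M) = (2*M)*(M - 1/M) = 2*M*(M - 1/M))
n(W, h) = -3/7 + h + W*h (n(W, h) = -3/7 + (W*h + h) = -3/7 + (h + W*h) = -3/7 + h + W*h)
√(O(-17) + n(5, G(K(-2), 5))) = √(-17 + (-3/7 + 2 + 5*2)) = √(-17 + (-3/7 + 2 + 10)) = √(-17 + 81/7) = √(-38/7) = I*√266/7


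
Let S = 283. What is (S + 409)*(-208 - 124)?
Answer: -229744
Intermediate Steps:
(S + 409)*(-208 - 124) = (283 + 409)*(-208 - 124) = 692*(-332) = -229744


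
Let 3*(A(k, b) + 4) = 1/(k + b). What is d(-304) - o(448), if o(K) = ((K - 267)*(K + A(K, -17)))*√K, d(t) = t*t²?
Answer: -28094464 - 831286664*√7/1293 ≈ -2.9795e+7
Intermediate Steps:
d(t) = t³
A(k, b) = -4 + 1/(3*(b + k)) (A(k, b) = -4 + 1/(3*(k + b)) = -4 + 1/(3*(b + k)))
o(K) = √K*(-267 + K)*(K + (205/3 - 4*K)/(-17 + K)) (o(K) = ((K - 267)*(K + (⅓ - 4*(-17) - 4*K)/(-17 + K)))*√K = ((-267 + K)*(K + (⅓ + 68 - 4*K)/(-17 + K)))*√K = ((-267 + K)*(K + (205/3 - 4*K)/(-17 + K)))*√K = √K*(-267 + K)*(K + (205/3 - 4*K)/(-17 + K)))
d(-304) - o(448) = (-304)³ - √448*(-18245 + 448³ - 288*448² + (17026/3)*448)/(-17 + 448) = -28094464 - 8*√7*(-18245 + 89915392 - 288*200704 + 7627648/3)/431 = -28094464 - 8*√7*(-18245 + 89915392 - 57802752 + 7627648/3)/431 = -28094464 - 8*√7*103910833/(431*3) = -28094464 - 831286664*√7/1293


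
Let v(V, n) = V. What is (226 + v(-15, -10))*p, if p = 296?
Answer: 62456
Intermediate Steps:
(226 + v(-15, -10))*p = (226 - 15)*296 = 211*296 = 62456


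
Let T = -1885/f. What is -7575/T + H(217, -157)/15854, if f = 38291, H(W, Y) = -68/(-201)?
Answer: 92430277510673/600684279 ≈ 1.5388e+5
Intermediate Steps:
H(W, Y) = 68/201 (H(W, Y) = -68*(-1/201) = 68/201)
T = -1885/38291 ≈ -0.049228
-7575/T + H(217, -157)/15854 = -7575/(-1885/38291) + (68/201)/15854 = -7575*(-38291/1885) + (68/201)*(1/15854) = 58010865/377 + 34/1593327 = 92430277510673/600684279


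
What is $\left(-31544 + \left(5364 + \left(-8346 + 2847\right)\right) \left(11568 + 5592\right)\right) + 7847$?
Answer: $-2340297$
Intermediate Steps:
$\left(-31544 + \left(5364 + \left(-8346 + 2847\right)\right) \left(11568 + 5592\right)\right) + 7847 = \left(-31544 + \left(5364 - 5499\right) 17160\right) + 7847 = \left(-31544 - 2316600\right) + 7847 = -2348144 + 7847 = -2340297$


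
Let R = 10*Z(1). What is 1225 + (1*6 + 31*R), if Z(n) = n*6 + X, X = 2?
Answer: 3711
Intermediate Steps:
Z(n) = 2 + 6*n (Z(n) = n*6 + 2 = 6*n + 2 = 2 + 6*n)
R = 80 (R = 10*(2 + 6*1) = 10*(2 + 6) = 10*8 = 80)
1225 + (1*6 + 31*R) = 1225 + (1*6 + 31*80) = 1225 + (6 + 2480) = 1225 + 2486 = 3711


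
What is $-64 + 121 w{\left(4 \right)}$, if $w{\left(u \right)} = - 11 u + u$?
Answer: $-4904$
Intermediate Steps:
$w{\left(u \right)} = - 10 u$
$-64 + 121 w{\left(4 \right)} = -64 + 121 \left(\left(-10\right) 4\right) = -64 + 121 \left(-40\right) = -64 - 4840 = -4904$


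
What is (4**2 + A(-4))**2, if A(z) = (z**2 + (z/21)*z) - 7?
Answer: 292681/441 ≈ 663.68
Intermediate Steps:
A(z) = -7 + 22*z**2/21 (A(z) = (z**2 + (z*(1/21))*z) - 7 = (z**2 + (z/21)*z) - 7 = (z**2 + z**2/21) - 7 = 22*z**2/21 - 7 = -7 + 22*z**2/21)
(4**2 + A(-4))**2 = (4**2 + (-7 + (22/21)*(-4)**2))**2 = (16 + (-7 + (22/21)*16))**2 = (16 + (-7 + 352/21))**2 = (16 + 205/21)**2 = (541/21)**2 = 292681/441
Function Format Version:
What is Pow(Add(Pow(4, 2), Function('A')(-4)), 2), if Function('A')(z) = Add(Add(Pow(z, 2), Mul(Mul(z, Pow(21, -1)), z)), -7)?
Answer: Rational(292681, 441) ≈ 663.68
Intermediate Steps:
Function('A')(z) = Add(-7, Mul(Rational(22, 21), Pow(z, 2))) (Function('A')(z) = Add(Add(Pow(z, 2), Mul(Mul(z, Rational(1, 21)), z)), -7) = Add(Add(Pow(z, 2), Mul(Mul(Rational(1, 21), z), z)), -7) = Add(Add(Pow(z, 2), Mul(Rational(1, 21), Pow(z, 2))), -7) = Add(Mul(Rational(22, 21), Pow(z, 2)), -7) = Add(-7, Mul(Rational(22, 21), Pow(z, 2))))
Pow(Add(Pow(4, 2), Function('A')(-4)), 2) = Pow(Add(Pow(4, 2), Add(-7, Mul(Rational(22, 21), Pow(-4, 2)))), 2) = Pow(Add(16, Add(-7, Mul(Rational(22, 21), 16))), 2) = Pow(Add(16, Add(-7, Rational(352, 21))), 2) = Pow(Add(16, Rational(205, 21)), 2) = Pow(Rational(541, 21), 2) = Rational(292681, 441)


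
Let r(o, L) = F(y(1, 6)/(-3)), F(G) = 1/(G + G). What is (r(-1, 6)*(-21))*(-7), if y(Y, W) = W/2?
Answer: -147/2 ≈ -73.500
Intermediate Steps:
y(Y, W) = W/2 (y(Y, W) = W*(½) = W/2)
F(G) = 1/(2*G)
r(o, L) = -½ (r(o, L) = 1/(2*((((½)*6)/(-3)))) = 1/(2*((3*(-⅓)))) = (½)/(-1) = (½)*(-1) = -½)
(r(-1, 6)*(-21))*(-7) = -½*(-21)*(-7) = (21/2)*(-7) = -147/2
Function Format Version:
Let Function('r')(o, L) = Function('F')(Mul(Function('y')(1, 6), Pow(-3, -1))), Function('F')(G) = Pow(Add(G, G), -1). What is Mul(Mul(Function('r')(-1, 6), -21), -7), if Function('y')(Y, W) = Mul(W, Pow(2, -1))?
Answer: Rational(-147, 2) ≈ -73.500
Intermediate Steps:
Function('y')(Y, W) = Mul(Rational(1, 2), W) (Function('y')(Y, W) = Mul(W, Rational(1, 2)) = Mul(Rational(1, 2), W))
Function('F')(G) = Mul(Rational(1, 2), Pow(G, -1)) (Function('F')(G) = Pow(Mul(2, G), -1) = Mul(Rational(1, 2), Pow(G, -1)))
Function('r')(o, L) = Rational(-1, 2) (Function('r')(o, L) = Mul(Rational(1, 2), Pow(Mul(Mul(Rational(1, 2), 6), Pow(-3, -1)), -1)) = Mul(Rational(1, 2), Pow(Mul(3, Rational(-1, 3)), -1)) = Mul(Rational(1, 2), Pow(-1, -1)) = Mul(Rational(1, 2), -1) = Rational(-1, 2))
Mul(Mul(Function('r')(-1, 6), -21), -7) = Mul(Mul(Rational(-1, 2), -21), -7) = Mul(Rational(21, 2), -7) = Rational(-147, 2)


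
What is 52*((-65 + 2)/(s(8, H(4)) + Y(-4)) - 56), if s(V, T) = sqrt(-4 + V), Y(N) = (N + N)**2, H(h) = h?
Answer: -32578/11 ≈ -2961.6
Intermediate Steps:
Y(N) = 4*N**2 (Y(N) = (2*N)**2 = 4*N**2)
52*((-65 + 2)/(s(8, H(4)) + Y(-4)) - 56) = 52*((-65 + 2)/(sqrt(-4 + 8) + 4*(-4)**2) - 56) = 52*(-63/(sqrt(4) + 4*16) - 56) = 52*(-63/(2 + 64) - 56) = 52*(-63/66 - 56) = 52*(-63*1/66 - 56) = 52*(-21/22 - 56) = 52*(-1253/22) = -32578/11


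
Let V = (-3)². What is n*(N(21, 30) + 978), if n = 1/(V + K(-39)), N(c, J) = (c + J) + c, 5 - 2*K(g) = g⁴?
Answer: -1050/1156709 ≈ -0.00090775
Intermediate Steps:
K(g) = 5/2 - g⁴/2
V = 9
N(c, J) = J + 2*c (N(c, J) = (J + c) + c = J + 2*c)
n = -1/1156709 (n = 1/(9 + (5/2 - ½*(-39)⁴)) = 1/(9 + (5/2 - ½*2313441)) = 1/(9 + (5/2 - 2313441/2)) = 1/(9 - 1156718) = 1/(-1156709) = -1/1156709 ≈ -8.6452e-7)
n*(N(21, 30) + 978) = -((30 + 2*21) + 978)/1156709 = -((30 + 42) + 978)/1156709 = -(72 + 978)/1156709 = -1/1156709*1050 = -1050/1156709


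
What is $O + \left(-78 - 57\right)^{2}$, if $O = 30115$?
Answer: $48340$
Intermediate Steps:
$O + \left(-78 - 57\right)^{2} = 30115 + \left(-78 - 57\right)^{2} = 30115 + \left(-135\right)^{2} = 30115 + 18225 = 48340$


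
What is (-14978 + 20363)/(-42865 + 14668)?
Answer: -1795/9399 ≈ -0.19098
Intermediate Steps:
(-14978 + 20363)/(-42865 + 14668) = 5385/(-28197) = 5385*(-1/28197) = -1795/9399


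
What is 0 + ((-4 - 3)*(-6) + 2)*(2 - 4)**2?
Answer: 176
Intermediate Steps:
0 + ((-4 - 3)*(-6) + 2)*(2 - 4)**2 = 0 + (-7*(-6) + 2)*(-2)**2 = 0 + (42 + 2)*4 = 0 + 44*4 = 0 + 176 = 176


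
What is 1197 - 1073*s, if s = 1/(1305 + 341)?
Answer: 1969189/1646 ≈ 1196.3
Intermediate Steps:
s = 1/1646 ≈ 0.00060753
1197 - 1073*s = 1197 - 1073*1/1646 = 1197 - 1073/1646 = 1969189/1646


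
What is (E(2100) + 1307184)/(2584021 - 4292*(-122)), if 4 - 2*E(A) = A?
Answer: 1306136/3107645 ≈ 0.42030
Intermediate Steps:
E(A) = 2 - A/2
(E(2100) + 1307184)/(2584021 - 4292*(-122)) = ((2 - 1/2*2100) + 1307184)/(2584021 - 4292*(-122)) = ((2 - 1050) + 1307184)/(2584021 + 523624) = (-1048 + 1307184)/3107645 = 1306136*(1/3107645) = 1306136/3107645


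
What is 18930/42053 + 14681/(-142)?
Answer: -614692033/5971526 ≈ -102.94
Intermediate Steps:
18930/42053 + 14681/(-142) = 18930*(1/42053) + 14681*(-1/142) = 18930/42053 - 14681/142 = -614692033/5971526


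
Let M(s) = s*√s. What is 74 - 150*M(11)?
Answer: 74 - 1650*√11 ≈ -5398.4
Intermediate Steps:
M(s) = s^(3/2)
74 - 150*M(11) = 74 - 1650*√11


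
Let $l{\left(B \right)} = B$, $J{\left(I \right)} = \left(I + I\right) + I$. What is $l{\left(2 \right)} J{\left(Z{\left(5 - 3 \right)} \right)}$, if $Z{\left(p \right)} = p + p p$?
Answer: $36$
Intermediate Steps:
$Z{\left(p \right)} = p + p^{2}$
$J{\left(I \right)} = 3 I$ ($J{\left(I \right)} = 2 I + I = 3 I$)
$l{\left(2 \right)} J{\left(Z{\left(5 - 3 \right)} \right)} = 2 \cdot 3 \left(5 - 3\right) \left(1 + \left(5 - 3\right)\right) = 2 \cdot 3 \cdot 2 \left(1 + 2\right) = 2 \cdot 3 \cdot 2 \cdot 3 = 2 \cdot 3 \cdot 6 = 2 \cdot 18 = 36$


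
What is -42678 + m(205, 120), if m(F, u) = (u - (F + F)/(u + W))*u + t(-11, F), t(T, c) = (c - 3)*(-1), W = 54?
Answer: -834120/29 ≈ -28763.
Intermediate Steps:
t(T, c) = 3 - c (t(T, c) = (-3 + c)*(-1) = 3 - c)
m(F, u) = 3 - F + u*(u - 2*F/(54 + u)) (m(F, u) = (u - (F + F)/(u + 54))*u + (3 - F) = (u - 2*F/(54 + u))*u + (3 - F) = u*(u - 2*F/(54 + u)) + (3 - F) = 3 - F + u*(u - 2*F/(54 + u)))
-42678 + m(205, 120) = -42678 + (162 + 120**3 - 54*205 + 3*120 + 54*120**2 - 3*205*120)/(54 + 120) = -42678 + (162 + 1728000 - 11070 + 360 + 54*14400 - 73800)/174 = -42678 + (162 + 1728000 - 11070 + 360 + 777600 - 73800)/174 = -42678 + (1/174)*2421252 = -42678 + 403542/29 = -834120/29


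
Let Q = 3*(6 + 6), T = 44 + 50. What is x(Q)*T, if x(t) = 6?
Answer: 564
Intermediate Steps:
T = 94
Q = 36 (Q = 3*12 = 36)
x(Q)*T = 6*94 = 564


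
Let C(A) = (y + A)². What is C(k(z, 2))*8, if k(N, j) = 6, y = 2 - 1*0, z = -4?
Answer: 512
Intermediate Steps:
y = 2 (y = 2 + 0 = 2)
C(A) = (2 + A)²
C(k(z, 2))*8 = (2 + 6)²*8 = 8²*8 = 64*8 = 512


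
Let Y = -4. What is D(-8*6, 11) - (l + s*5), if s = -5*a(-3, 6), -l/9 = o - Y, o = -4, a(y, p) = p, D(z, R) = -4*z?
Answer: 342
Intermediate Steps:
l = 0 (l = -9*(-4 - 1*(-4)) = -9*(-4 + 4) = -9*0 = 0)
s = -30 (s = -5*6 = -30)
D(-8*6, 11) - (l + s*5) = -(-32)*6 - (0 - 30*5) = -4*(-48) - (0 - 150) = 192 - 1*(-150) = 192 + 150 = 342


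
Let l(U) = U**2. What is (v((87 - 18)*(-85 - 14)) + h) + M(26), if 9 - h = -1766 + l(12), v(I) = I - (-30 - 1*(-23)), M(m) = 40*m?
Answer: -4153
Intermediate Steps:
v(I) = 7 + I (v(I) = I - (-30 + 23) = I - 1*(-7) = I + 7 = 7 + I)
h = 1631 (h = 9 - (-1766 + 12**2) = 9 - (-1766 + 144) = 9 - 1*(-1622) = 9 + 1622 = 1631)
(v((87 - 18)*(-85 - 14)) + h) + M(26) = ((7 + (87 - 18)*(-85 - 14)) + 1631) + 40*26 = ((7 + 69*(-99)) + 1631) + 1040 = ((7 - 6831) + 1631) + 1040 = (-6824 + 1631) + 1040 = -5193 + 1040 = -4153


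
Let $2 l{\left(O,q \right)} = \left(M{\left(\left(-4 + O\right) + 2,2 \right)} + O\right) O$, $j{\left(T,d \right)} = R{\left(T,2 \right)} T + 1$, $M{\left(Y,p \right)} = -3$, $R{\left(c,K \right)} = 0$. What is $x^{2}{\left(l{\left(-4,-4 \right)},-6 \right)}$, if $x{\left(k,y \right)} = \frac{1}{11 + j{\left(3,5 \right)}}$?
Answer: $\frac{1}{144} \approx 0.0069444$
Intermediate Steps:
$j{\left(T,d \right)} = 1$ ($j{\left(T,d \right)} = 0 T + 1 = 0 + 1 = 1$)
$l{\left(O,q \right)} = \frac{O \left(-3 + O\right)}{2}$ ($l{\left(O,q \right)} = \frac{\left(-3 + O\right) O}{2} = \frac{O \left(-3 + O\right)}{2}$)
$x{\left(k,y \right)} = \frac{1}{12}$ ($x{\left(k,y \right)} = \frac{1}{11 + 1} = \frac{1}{12}$)
$x^{2}{\left(l{\left(-4,-4 \right)},-6 \right)} = \left(\frac{1}{12}\right)^{2} = \frac{1}{144}$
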